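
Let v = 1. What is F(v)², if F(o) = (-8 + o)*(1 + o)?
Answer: 196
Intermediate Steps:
F(o) = (1 + o)*(-8 + o)
F(v)² = (-8 + 1² - 7*1)² = (-8 + 1 - 7)² = (-14)² = 196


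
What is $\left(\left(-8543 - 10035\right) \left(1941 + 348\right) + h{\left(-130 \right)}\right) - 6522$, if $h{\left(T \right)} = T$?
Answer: $-42531694$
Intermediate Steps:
$\left(\left(-8543 - 10035\right) \left(1941 + 348\right) + h{\left(-130 \right)}\right) - 6522 = \left(\left(-8543 - 10035\right) \left(1941 + 348\right) - 130\right) - 6522 = \left(\left(-18578\right) 2289 - 130\right) - 6522 = \left(-42525042 - 130\right) - 6522 = -42525172 - 6522 = -42531694$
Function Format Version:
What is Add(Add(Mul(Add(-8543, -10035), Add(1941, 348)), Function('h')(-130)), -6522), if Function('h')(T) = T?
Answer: -42531694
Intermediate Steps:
Add(Add(Mul(Add(-8543, -10035), Add(1941, 348)), Function('h')(-130)), -6522) = Add(Add(Mul(Add(-8543, -10035), Add(1941, 348)), -130), -6522) = Add(Add(Mul(-18578, 2289), -130), -6522) = Add(Add(-42525042, -130), -6522) = Add(-42525172, -6522) = -42531694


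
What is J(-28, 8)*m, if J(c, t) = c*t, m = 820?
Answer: -183680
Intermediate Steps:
J(-28, 8)*m = -28*8*820 = -224*820 = -183680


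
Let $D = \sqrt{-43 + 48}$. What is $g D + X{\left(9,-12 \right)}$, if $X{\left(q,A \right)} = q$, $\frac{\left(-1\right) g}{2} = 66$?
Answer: $9 - 132 \sqrt{5} \approx -286.16$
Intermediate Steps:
$g = -132$ ($g = \left(-2\right) 66 = -132$)
$D = \sqrt{5} \approx 2.2361$
$g D + X{\left(9,-12 \right)} = - 132 \sqrt{5} + 9 = 9 - 132 \sqrt{5}$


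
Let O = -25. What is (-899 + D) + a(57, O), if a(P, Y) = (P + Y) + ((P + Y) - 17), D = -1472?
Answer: -2324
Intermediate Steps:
a(P, Y) = -17 + 2*P + 2*Y (a(P, Y) = (P + Y) + (-17 + P + Y) = -17 + 2*P + 2*Y)
(-899 + D) + a(57, O) = (-899 - 1472) + (-17 + 2*57 + 2*(-25)) = -2371 + (-17 + 114 - 50) = -2371 + 47 = -2324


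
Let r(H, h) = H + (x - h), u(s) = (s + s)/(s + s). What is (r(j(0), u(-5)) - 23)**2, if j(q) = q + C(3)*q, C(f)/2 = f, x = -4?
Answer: 784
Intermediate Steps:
u(s) = 1 (u(s) = (2*s)/((2*s)) = (2*s)*(1/(2*s)) = 1)
C(f) = 2*f
j(q) = 7*q (j(q) = q + (2*3)*q = q + 6*q = 7*q)
r(H, h) = -4 + H - h (r(H, h) = H + (-4 - h) = -4 + H - h)
(r(j(0), u(-5)) - 23)**2 = ((-4 + 7*0 - 1*1) - 23)**2 = ((-4 + 0 - 1) - 23)**2 = (-5 - 23)**2 = (-28)**2 = 784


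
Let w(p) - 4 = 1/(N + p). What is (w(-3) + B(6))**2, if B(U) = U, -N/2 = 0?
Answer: 841/9 ≈ 93.444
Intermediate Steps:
N = 0 (N = -2*0 = 0)
w(p) = 4 + 1/p (w(p) = 4 + 1/(0 + p) = 4 + 1/p)
(w(-3) + B(6))**2 = ((4 + 1/(-3)) + 6)**2 = ((4 - 1/3) + 6)**2 = (11/3 + 6)**2 = (29/3)**2 = 841/9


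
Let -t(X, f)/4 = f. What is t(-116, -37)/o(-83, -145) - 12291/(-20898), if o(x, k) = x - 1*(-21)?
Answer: -388477/215946 ≈ -1.7990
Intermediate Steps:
t(X, f) = -4*f
o(x, k) = 21 + x (o(x, k) = x + 21 = 21 + x)
t(-116, -37)/o(-83, -145) - 12291/(-20898) = (-4*(-37))/(21 - 83) - 12291/(-20898) = 148/(-62) - 12291*(-1/20898) = 148*(-1/62) + 4097/6966 = -74/31 + 4097/6966 = -388477/215946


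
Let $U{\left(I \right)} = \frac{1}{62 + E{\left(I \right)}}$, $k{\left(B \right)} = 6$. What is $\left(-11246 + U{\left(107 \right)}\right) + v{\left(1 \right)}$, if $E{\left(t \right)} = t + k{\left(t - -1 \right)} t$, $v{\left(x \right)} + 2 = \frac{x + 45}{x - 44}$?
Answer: $- \frac{392288767}{34873} \approx -11249.0$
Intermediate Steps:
$v{\left(x \right)} = -2 + \frac{45 + x}{-44 + x}$ ($v{\left(x \right)} = -2 + \frac{x + 45}{x - 44} = -2 + \frac{45 + x}{-44 + x}$)
$E{\left(t \right)} = 7 t$ ($E{\left(t \right)} = t + 6 t = 7 t$)
$U{\left(I \right)} = \frac{1}{62 + 7 I}$
$\left(-11246 + U{\left(107 \right)}\right) + v{\left(1 \right)} = \left(-11246 + \frac{1}{62 + 7 \cdot 107}\right) + \frac{133 - 1}{-44 + 1} = \left(-11246 + \frac{1}{62 + 749}\right) + \frac{133 - 1}{-43} = \left(-11246 + \frac{1}{811}\right) - \frac{132}{43} = - \frac{9120505}{811} - \frac{132}{43} = - \frac{392288767}{34873}$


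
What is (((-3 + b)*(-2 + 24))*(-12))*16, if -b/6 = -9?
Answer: -215424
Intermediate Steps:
b = 54 (b = -6*(-9) = 54)
(((-3 + b)*(-2 + 24))*(-12))*16 = (((-3 + 54)*(-2 + 24))*(-12))*16 = ((51*22)*(-12))*16 = (1122*(-12))*16 = -13464*16 = -215424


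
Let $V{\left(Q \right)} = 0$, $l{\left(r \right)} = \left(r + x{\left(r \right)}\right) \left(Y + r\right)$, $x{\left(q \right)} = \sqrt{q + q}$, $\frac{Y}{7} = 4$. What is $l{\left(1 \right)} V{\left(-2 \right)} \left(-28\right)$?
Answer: $0$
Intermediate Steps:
$Y = 28$ ($Y = 7 \cdot 4 = 28$)
$x{\left(q \right)} = \sqrt{2} \sqrt{q}$ ($x{\left(q \right)} = \sqrt{2 q} = \sqrt{2} \sqrt{q}$)
$l{\left(r \right)} = \left(28 + r\right) \left(r + \sqrt{2} \sqrt{r}\right)$ ($l{\left(r \right)} = \left(r + \sqrt{2} \sqrt{r}\right) \left(28 + r\right) = \left(28 + r\right) \left(r + \sqrt{2} \sqrt{r}\right)$)
$l{\left(1 \right)} V{\left(-2 \right)} \left(-28\right) = \left(1^{2} + 28 \cdot 1 + \sqrt{2} \cdot 1^{\frac{3}{2}} + 28 \sqrt{2} \sqrt{1}\right) 0 \left(-28\right) = \left(1 + 28 + \sqrt{2} \cdot 1 + 28 \sqrt{2} \cdot 1\right) 0 \left(-28\right) = \left(1 + 28 + \sqrt{2} + 28 \sqrt{2}\right) 0 \left(-28\right) = \left(29 + 29 \sqrt{2}\right) 0 \left(-28\right) = 0 \left(-28\right) = 0$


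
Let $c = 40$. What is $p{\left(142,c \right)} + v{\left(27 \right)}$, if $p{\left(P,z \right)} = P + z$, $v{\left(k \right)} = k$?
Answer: $209$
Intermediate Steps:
$p{\left(142,c \right)} + v{\left(27 \right)} = \left(142 + 40\right) + 27 = 182 + 27 = 209$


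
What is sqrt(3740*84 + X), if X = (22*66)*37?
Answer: 6*sqrt(10219) ≈ 606.53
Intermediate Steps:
X = 53724 (X = 1452*37 = 53724)
sqrt(3740*84 + X) = sqrt(3740*84 + 53724) = sqrt(314160 + 53724) = sqrt(367884) = 6*sqrt(10219)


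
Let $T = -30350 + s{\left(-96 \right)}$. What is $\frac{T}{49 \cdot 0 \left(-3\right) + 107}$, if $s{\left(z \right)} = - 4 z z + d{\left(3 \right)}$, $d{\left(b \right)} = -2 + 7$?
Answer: $- \frac{67209}{107} \approx -628.12$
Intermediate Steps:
$d{\left(b \right)} = 5$
$s{\left(z \right)} = 5 - 4 z^{2}$ ($s{\left(z \right)} = - 4 z z + 5 = - 4 z^{2} + 5 = 5 - 4 z^{2}$)
$T = -67209$ ($T = -30350 + \left(5 - 4 \left(-96\right)^{2}\right) = -30350 + \left(5 - 36864\right) = -30350 - 36859 = -67209$)
$\frac{T}{49 \cdot 0 \left(-3\right) + 107} = - \frac{67209}{49 \cdot 0 \left(-3\right) + 107} = - \frac{67209}{49 \cdot 0 + 107} = - \frac{67209}{0 + 107} = - \frac{67209}{107}$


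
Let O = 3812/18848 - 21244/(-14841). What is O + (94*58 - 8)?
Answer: 380817476849/69930792 ≈ 5445.6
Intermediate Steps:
O = 114245201/69930792 (O = 3812*(1/18848) - 21244*(-1/14841) = 953/4712 + 21244/14841 = 114245201/69930792 ≈ 1.6337)
O + (94*58 - 8) = 114245201/69930792 + (94*58 - 8) = 114245201/69930792 + (5452 - 8) = 114245201/69930792 + 5444 = 380817476849/69930792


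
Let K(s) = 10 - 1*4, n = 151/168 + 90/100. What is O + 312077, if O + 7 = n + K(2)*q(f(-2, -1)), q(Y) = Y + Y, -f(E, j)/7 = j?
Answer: 262210871/840 ≈ 3.1216e+5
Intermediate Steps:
f(E, j) = -7*j
n = 1511/840 (n = 151*(1/168) + 90*(1/100) = 151/168 + 9/10 = 1511/840 ≈ 1.7988)
K(s) = 6 (K(s) = 10 - 4 = 6)
q(Y) = 2*Y
O = 66191/840 (O = -7 + (1511/840 + 6*(2*(-7*(-1)))) = -7 + (1511/840 + 6*(2*7)) = -7 + (1511/840 + 6*14) = -7 + (1511/840 + 84) = -7 + 72071/840 = 66191/840 ≈ 78.799)
O + 312077 = 66191/840 + 312077 = 262210871/840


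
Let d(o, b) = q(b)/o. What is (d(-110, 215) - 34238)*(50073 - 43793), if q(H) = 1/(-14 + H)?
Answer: -475397369668/2211 ≈ -2.1501e+8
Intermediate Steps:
d(o, b) = 1/(o*(-14 + b)) (d(o, b) = 1/((-14 + b)*o) = 1/(o*(-14 + b)))
(d(-110, 215) - 34238)*(50073 - 43793) = (1/((-110)*(-14 + 215)) - 34238)*(50073 - 43793) = (-1/110/201 - 34238)*6280 = (-1/110*1/201 - 34238)*6280 = (-1/22110 - 34238)*6280 = -757002181/22110*6280 = -475397369668/2211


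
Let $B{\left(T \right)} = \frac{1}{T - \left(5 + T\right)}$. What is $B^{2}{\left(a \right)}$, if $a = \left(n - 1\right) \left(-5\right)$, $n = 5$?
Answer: $\frac{1}{25} \approx 0.04$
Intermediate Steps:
$a = -20$ ($a = \left(5 - 1\right) \left(-5\right) = 4 \left(-5\right) = -20$)
$B{\left(T \right)} = - \frac{1}{5}$ ($B{\left(T \right)} = \frac{1}{-5} = - \frac{1}{5}$)
$B^{2}{\left(a \right)} = \left(- \frac{1}{5}\right)^{2} = \frac{1}{25}$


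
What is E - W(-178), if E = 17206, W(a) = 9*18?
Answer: 17044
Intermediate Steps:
W(a) = 162
E - W(-178) = 17206 - 1*162 = 17206 - 162 = 17044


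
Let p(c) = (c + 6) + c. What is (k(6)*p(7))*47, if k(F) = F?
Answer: 5640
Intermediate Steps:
p(c) = 6 + 2*c (p(c) = (6 + c) + c = 6 + 2*c)
(k(6)*p(7))*47 = (6*(6 + 2*7))*47 = (6*(6 + 14))*47 = (6*20)*47 = 120*47 = 5640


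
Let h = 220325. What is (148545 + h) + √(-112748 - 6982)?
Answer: 368870 + I*√119730 ≈ 3.6887e+5 + 346.02*I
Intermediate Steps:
(148545 + h) + √(-112748 - 6982) = (148545 + 220325) + √(-112748 - 6982) = 368870 + √(-119730) = 368870 + I*√119730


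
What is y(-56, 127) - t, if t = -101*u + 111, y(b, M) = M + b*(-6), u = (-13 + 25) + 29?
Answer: 4493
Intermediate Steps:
u = 41 (u = 12 + 29 = 41)
y(b, M) = M - 6*b
t = -4030 (t = -101*41 + 111 = -4141 + 111 = -4030)
y(-56, 127) - t = (127 - 6*(-56)) - 1*(-4030) = (127 + 336) + 4030 = 463 + 4030 = 4493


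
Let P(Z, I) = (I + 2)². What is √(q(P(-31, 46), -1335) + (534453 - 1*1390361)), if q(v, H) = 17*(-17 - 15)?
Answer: 2*I*√214113 ≈ 925.45*I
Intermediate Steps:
P(Z, I) = (2 + I)²
q(v, H) = -544 (q(v, H) = 17*(-32) = -544)
√(q(P(-31, 46), -1335) + (534453 - 1*1390361)) = √(-544 + (534453 - 1*1390361)) = √(-544 + (534453 - 1390361)) = √(-544 - 855908) = √(-856452) = 2*I*√214113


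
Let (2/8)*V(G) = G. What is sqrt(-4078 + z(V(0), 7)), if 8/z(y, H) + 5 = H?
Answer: I*sqrt(4074) ≈ 63.828*I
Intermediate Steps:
V(G) = 4*G
z(y, H) = 8/(-5 + H)
sqrt(-4078 + z(V(0), 7)) = sqrt(-4078 + 8/(-5 + 7)) = sqrt(-4078 + 8/2) = sqrt(-4078 + 8*(1/2)) = sqrt(-4078 + 4) = sqrt(-4074) = I*sqrt(4074)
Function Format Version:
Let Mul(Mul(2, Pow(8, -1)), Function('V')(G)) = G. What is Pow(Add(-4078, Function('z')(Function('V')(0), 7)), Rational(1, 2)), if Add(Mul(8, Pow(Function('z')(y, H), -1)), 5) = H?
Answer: Mul(I, Pow(4074, Rational(1, 2))) ≈ Mul(63.828, I)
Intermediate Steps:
Function('V')(G) = Mul(4, G)
Function('z')(y, H) = Mul(8, Pow(Add(-5, H), -1))
Pow(Add(-4078, Function('z')(Function('V')(0), 7)), Rational(1, 2)) = Pow(Add(-4078, Mul(8, Pow(Add(-5, 7), -1))), Rational(1, 2)) = Pow(Add(-4078, Mul(8, Pow(2, -1))), Rational(1, 2)) = Pow(Add(-4078, Mul(8, Rational(1, 2))), Rational(1, 2)) = Pow(Add(-4078, 4), Rational(1, 2)) = Pow(-4074, Rational(1, 2)) = Mul(I, Pow(4074, Rational(1, 2)))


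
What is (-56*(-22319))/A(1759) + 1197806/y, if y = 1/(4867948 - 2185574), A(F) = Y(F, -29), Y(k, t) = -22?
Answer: 3212963614632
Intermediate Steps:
A(F) = -22
y = 1/2682374 ≈ 3.7280e-7
(-56*(-22319))/A(1759) + 1197806/y = -56*(-22319)/(-22) + 1197806/(1/2682374) = 1249864*(-1/22) + 1197806*2682374 = -56812 + 3212963671444 = 3212963614632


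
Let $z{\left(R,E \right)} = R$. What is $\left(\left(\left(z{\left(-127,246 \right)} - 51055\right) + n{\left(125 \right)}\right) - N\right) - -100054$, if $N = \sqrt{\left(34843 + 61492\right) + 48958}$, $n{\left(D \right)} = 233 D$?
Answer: $77997 - \sqrt{145293} \approx 77616.0$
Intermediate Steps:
$N = \sqrt{145293}$ ($N = \sqrt{96335 + 48958} = \sqrt{145293} \approx 381.17$)
$\left(\left(\left(z{\left(-127,246 \right)} - 51055\right) + n{\left(125 \right)}\right) - N\right) - -100054 = \left(\left(\left(-127 - 51055\right) + 233 \cdot 125\right) - \sqrt{145293}\right) - -100054 = \left(\left(-51182 + 29125\right) - \sqrt{145293}\right) + 100054 = \left(-22057 - \sqrt{145293}\right) + 100054 = 77997 - \sqrt{145293}$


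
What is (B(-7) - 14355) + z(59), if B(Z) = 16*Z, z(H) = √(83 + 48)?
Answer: -14467 + √131 ≈ -14456.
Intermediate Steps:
z(H) = √131
(B(-7) - 14355) + z(59) = (16*(-7) - 14355) + √131 = (-112 - 14355) + √131 = -14467 + √131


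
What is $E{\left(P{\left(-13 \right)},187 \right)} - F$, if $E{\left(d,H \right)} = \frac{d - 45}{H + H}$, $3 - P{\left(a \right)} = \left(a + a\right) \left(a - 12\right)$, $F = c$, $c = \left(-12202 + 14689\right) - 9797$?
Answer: $\frac{1366624}{187} \approx 7308.1$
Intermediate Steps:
$c = -7310$ ($c = 2487 - 9797 = -7310$)
$F = -7310$
$P{\left(a \right)} = 3 - 2 a \left(-12 + a\right)$ ($P{\left(a \right)} = 3 - \left(a + a\right) \left(a - 12\right) = 3 - 2 a \left(-12 + a\right)$)
$E{\left(d,H \right)} = \frac{-45 + d}{2 H}$
$E{\left(P{\left(-13 \right)},187 \right)} - F = \frac{-45 + \left(3 - 2 \left(-13\right)^{2} + 24 \left(-13\right)\right)}{2 \cdot 187} - -7310 = \frac{1}{2} \cdot \frac{1}{187} \left(-45 - 647\right) + 7310 = \frac{1}{2} \cdot \frac{1}{187} \left(-692\right) + 7310 = - \frac{346}{187} + 7310 = \frac{1366624}{187}$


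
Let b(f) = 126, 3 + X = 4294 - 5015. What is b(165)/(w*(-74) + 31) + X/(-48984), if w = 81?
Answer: -463693/73022898 ≈ -0.0063500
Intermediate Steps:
X = -724 (X = -3 + (4294 - 5015) = -3 - 721 = -724)
b(165)/(w*(-74) + 31) + X/(-48984) = 126/(81*(-74) + 31) - 724/(-48984) = 126/(-5994 + 31) - 724*(-1/48984) = 126/(-5963) + 181/12246 = 126*(-1/5963) + 181/12246 = -126/5963 + 181/12246 = -463693/73022898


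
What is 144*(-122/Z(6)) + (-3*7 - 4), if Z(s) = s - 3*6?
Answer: 1439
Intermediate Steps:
Z(s) = -18 + s (Z(s) = s - 18 = -18 + s)
144*(-122/Z(6)) + (-3*7 - 4) = 144*(-122/(-18 + 6)) + (-3*7 - 4) = 144*(-122/(-12)) + (-21 - 4) = 144*(-122*(-1/12)) - 25 = 144*(61/6) - 25 = 1464 - 25 = 1439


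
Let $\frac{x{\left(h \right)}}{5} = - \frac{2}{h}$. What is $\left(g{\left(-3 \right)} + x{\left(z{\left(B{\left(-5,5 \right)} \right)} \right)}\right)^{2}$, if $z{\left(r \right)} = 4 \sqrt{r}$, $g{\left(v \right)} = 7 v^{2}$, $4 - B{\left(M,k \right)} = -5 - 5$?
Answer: $\frac{222289}{56} - \frac{45 \sqrt{14}}{2} \approx 3885.3$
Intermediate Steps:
$B{\left(M,k \right)} = 14$ ($B{\left(M,k \right)} = 4 - \left(-5 - 5\right) = 4 - -10 = 4 + 10 = 14$)
$x{\left(h \right)} = - \frac{10}{h}$ ($x{\left(h \right)} = 5 \left(- \frac{2}{h}\right) = - \frac{10}{h}$)
$\left(g{\left(-3 \right)} + x{\left(z{\left(B{\left(-5,5 \right)} \right)} \right)}\right)^{2} = \left(7 \left(-3\right)^{2} - \frac{10}{4 \sqrt{14}}\right)^{2} = \left(7 \cdot 9 - 10 \frac{\sqrt{14}}{56}\right)^{2} = \left(63 - \frac{5 \sqrt{14}}{28}\right)^{2}$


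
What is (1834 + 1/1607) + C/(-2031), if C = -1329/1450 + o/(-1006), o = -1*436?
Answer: 4365774727290059/2380464928950 ≈ 1834.0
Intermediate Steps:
o = -436
C = -352387/729350 (C = -1329/1450 - 436/(-1006) = -1329*1/1450 - 436*(-1/1006) = -1329/1450 + 218/503 = -352387/729350 ≈ -0.48315)
(1834 + 1/1607) + C/(-2031) = (1834 + 1/1607) - 352387/729350/(-2031) = (1834 + 1/1607) - 352387/729350*(-1/2031) = 2947239/1607 + 352387/1481309850 = 4365774727290059/2380464928950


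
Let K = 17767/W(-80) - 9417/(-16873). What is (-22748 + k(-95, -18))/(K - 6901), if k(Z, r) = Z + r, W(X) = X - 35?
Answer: 44359370095/13689365531 ≈ 3.2404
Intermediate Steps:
W(X) = -35 + X
K = -298699636/1940395 (K = 17767/(-35 - 80) - 9417/(-16873) = 17767/(-115) - 9417*(-1/16873) = 17767*(-1/115) + 9417/16873 = -17767/115 + 9417/16873 = -298699636/1940395 ≈ -153.94)
(-22748 + k(-95, -18))/(K - 6901) = (-22748 + (-95 - 18))/(-298699636/1940395 - 6901) = (-22748 - 113)/(-13689365531/1940395) = -22861*(-1940395/13689365531) = 44359370095/13689365531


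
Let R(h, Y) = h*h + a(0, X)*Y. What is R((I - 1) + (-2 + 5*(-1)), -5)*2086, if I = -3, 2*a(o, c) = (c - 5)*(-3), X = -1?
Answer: 158536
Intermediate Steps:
a(o, c) = 15/2 - 3*c/2 (a(o, c) = ((c - 5)*(-3))/2 = ((-5 + c)*(-3))/2 = (15 - 3*c)/2 = 15/2 - 3*c/2)
R(h, Y) = h² + 9*Y (R(h, Y) = h*h + (15/2 - 3/2*(-1))*Y = h² + (15/2 + 3/2)*Y = h² + 9*Y)
R((I - 1) + (-2 + 5*(-1)), -5)*2086 = (((-3 - 1) + (-2 + 5*(-1)))² + 9*(-5))*2086 = ((-4 + (-2 - 5))² - 45)*2086 = ((-4 - 7)² - 45)*2086 = ((-11)² - 45)*2086 = (121 - 45)*2086 = 76*2086 = 158536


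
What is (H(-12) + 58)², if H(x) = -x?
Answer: 4900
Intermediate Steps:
(H(-12) + 58)² = (-1*(-12) + 58)² = (12 + 58)² = 70² = 4900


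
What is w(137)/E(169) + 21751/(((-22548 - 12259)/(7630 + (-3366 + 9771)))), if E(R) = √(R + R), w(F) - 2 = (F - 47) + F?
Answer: -305275285/34807 + 229*√2/26 ≈ -8758.1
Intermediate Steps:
w(F) = -45 + 2*F (w(F) = 2 + ((F - 47) + F) = 2 + ((-47 + F) + F) = 2 + (-47 + 2*F) = -45 + 2*F)
E(R) = √2*√R (E(R) = √(2*R) = √2*√R)
w(137)/E(169) + 21751/(((-22548 - 12259)/(7630 + (-3366 + 9771)))) = (-45 + 2*137)/((√2*√169)) + 21751/(((-22548 - 12259)/(7630 + (-3366 + 9771)))) = (-45 + 274)/((√2*13)) + 21751/((-34807/(7630 + 6405))) = 229/((13*√2)) + 21751/((-34807/14035)) = 229*(√2/26) + 21751/((-34807*1/14035)) = 229*√2/26 + 21751/(-34807/14035) = 229*√2/26 + 21751*(-14035/34807) = 229*√2/26 - 305275285/34807 = -305275285/34807 + 229*√2/26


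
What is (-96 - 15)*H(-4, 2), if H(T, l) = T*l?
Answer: 888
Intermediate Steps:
(-96 - 15)*H(-4, 2) = (-96 - 15)*(-4*2) = -111*(-8) = 888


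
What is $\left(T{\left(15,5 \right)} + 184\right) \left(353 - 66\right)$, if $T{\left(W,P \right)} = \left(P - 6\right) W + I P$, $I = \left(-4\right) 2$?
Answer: $37023$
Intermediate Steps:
$I = -8$
$T{\left(W,P \right)} = - 8 P + W \left(-6 + P\right)$ ($T{\left(W,P \right)} = \left(P - 6\right) W - 8 P = \left(-6 + P\right) W - 8 P = W \left(-6 + P\right) - 8 P = - 8 P + W \left(-6 + P\right)$)
$\left(T{\left(15,5 \right)} + 184\right) \left(353 - 66\right) = \left(\left(\left(-8\right) 5 - 90 + 5 \cdot 15\right) + 184\right) \left(353 - 66\right) = \left(\left(-40 - 90 + 75\right) + 184\right) 287 = \left(-55 + 184\right) 287 = 129 \cdot 287 = 37023$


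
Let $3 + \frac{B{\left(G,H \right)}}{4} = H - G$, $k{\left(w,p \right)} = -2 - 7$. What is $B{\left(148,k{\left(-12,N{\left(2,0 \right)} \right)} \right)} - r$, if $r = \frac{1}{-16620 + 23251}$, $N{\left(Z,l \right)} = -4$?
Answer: $- \frac{4243841}{6631} \approx -640.0$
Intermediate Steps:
$k{\left(w,p \right)} = -9$
$r = \frac{1}{6631} \approx 0.00015081$
$B{\left(G,H \right)} = -12 - 4 G + 4 H$ ($B{\left(G,H \right)} = -12 + 4 \left(H - G\right) = -12 - \left(- 4 H + 4 G\right) = -12 - 4 G + 4 H$)
$B{\left(148,k{\left(-12,N{\left(2,0 \right)} \right)} \right)} - r = \left(-12 - 592 + 4 \left(-9\right)\right) - \frac{1}{6631} = \left(-12 - 592 - 36\right) - \frac{1}{6631} = -640 - \frac{1}{6631} = - \frac{4243841}{6631}$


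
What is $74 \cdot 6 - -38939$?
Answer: $39383$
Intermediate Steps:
$74 \cdot 6 - -38939 = 444 + 38939 = 39383$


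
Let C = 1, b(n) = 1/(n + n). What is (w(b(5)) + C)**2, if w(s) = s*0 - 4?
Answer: 9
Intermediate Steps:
b(n) = 1/(2*n)
w(s) = -4 (w(s) = 0 - 4 = -4)
(w(b(5)) + C)**2 = (-4 + 1)**2 = (-3)**2 = 9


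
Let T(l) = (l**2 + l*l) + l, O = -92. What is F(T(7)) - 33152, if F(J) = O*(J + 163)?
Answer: -57808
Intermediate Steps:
T(l) = l + 2*l**2 (T(l) = (l**2 + l**2) + l = 2*l**2 + l = l + 2*l**2)
F(J) = -14996 - 92*J (F(J) = -92*(J + 163) = -92*(163 + J) = -14996 - 92*J)
F(T(7)) - 33152 = (-14996 - 644*(1 + 2*7)) - 33152 = (-14996 - 644*(1 + 14)) - 33152 = (-14996 - 644*15) - 33152 = (-14996 - 92*105) - 33152 = (-14996 - 9660) - 33152 = -24656 - 33152 = -57808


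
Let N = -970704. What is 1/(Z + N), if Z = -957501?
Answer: -1/1928205 ≈ -5.1862e-7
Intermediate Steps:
1/(Z + N) = 1/(-957501 - 970704) = 1/(-1928205) = -1/1928205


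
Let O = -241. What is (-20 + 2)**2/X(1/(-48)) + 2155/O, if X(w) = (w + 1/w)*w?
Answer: 174938261/555505 ≈ 314.92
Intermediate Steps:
X(w) = w*(w + 1/w)
(-20 + 2)**2/X(1/(-48)) + 2155/O = (-20 + 2)**2/(1 + (1/(-48))**2) + 2155/(-241) = (-18)**2/(1 + (-1/48)**2) + 2155*(-1/241) = 324/(1 + 1/2304) - 2155/241 = 324/(2305/2304) - 2155/241 = 324*(2304/2305) - 2155/241 = 746496/2305 - 2155/241 = 174938261/555505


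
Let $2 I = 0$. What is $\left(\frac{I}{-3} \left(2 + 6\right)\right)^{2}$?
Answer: $0$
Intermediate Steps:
$I = 0$ ($I = \frac{1}{2} \cdot 0 = 0$)
$\left(\frac{I}{-3} \left(2 + 6\right)\right)^{2} = \left(\frac{0}{-3} \left(2 + 6\right)\right)^{2} = \left(0 \left(- \frac{1}{3}\right) 8\right)^{2} = \left(0 \cdot 8\right)^{2} = 0^{2} = 0$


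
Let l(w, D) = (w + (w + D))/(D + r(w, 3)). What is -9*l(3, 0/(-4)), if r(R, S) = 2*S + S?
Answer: -6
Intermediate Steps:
r(R, S) = 3*S
l(w, D) = (D + 2*w)/(9 + D) (l(w, D) = (w + (w + D))/(D + 3*3) = (w + (D + w))/(D + 9) = (D + 2*w)/(9 + D))
-9*l(3, 0/(-4)) = -9*(0/(-4) + 2*3)/(9 + 0/(-4)) = -9*(0*(-¼) + 6)/(9 + 0*(-¼)) = -9*(0 + 6)/(9 + 0) = -9*6/9 = -6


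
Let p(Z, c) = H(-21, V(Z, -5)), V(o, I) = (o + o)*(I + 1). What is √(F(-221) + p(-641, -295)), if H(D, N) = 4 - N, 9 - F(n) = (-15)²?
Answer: 2*I*√1335 ≈ 73.075*I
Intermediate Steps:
V(o, I) = 2*o*(1 + I) (V(o, I) = (2*o)*(1 + I) = 2*o*(1 + I))
F(n) = -216 (F(n) = 9 - 1*(-15)² = 9 - 1*225 = 9 - 225 = -216)
p(Z, c) = 4 + 8*Z (p(Z, c) = 4 - 2*Z*(1 - 5) = 4 - 2*Z*(-4) = 4 - (-8)*Z = 4 + 8*Z)
√(F(-221) + p(-641, -295)) = √(-216 + (4 + 8*(-641))) = √(-216 + (4 - 5128)) = √(-216 - 5124) = √(-5340) = 2*I*√1335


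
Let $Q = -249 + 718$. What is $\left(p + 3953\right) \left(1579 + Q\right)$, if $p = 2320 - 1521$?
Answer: $9732096$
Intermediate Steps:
$Q = 469$
$p = 799$
$\left(p + 3953\right) \left(1579 + Q\right) = \left(799 + 3953\right) \left(1579 + 469\right) = 4752 \cdot 2048 = 9732096$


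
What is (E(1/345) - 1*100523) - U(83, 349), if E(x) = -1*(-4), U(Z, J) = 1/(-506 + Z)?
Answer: -42519536/423 ≈ -1.0052e+5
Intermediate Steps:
E(x) = 4
(E(1/345) - 1*100523) - U(83, 349) = (4 - 1*100523) - 1/(-506 + 83) = (4 - 100523) - 1/(-423) = -100519 - 1*(-1/423) = -100519 + 1/423 = -42519536/423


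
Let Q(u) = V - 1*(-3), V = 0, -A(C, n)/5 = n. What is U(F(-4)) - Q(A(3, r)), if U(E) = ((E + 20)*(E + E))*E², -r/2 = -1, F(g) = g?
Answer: -2051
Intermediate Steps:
r = 2 (r = -2*(-1) = 2)
A(C, n) = -5*n
Q(u) = 3 (Q(u) = 0 - 1*(-3) = 0 + 3 = 3)
U(E) = 2*E³*(20 + E) (U(E) = ((20 + E)*(2*E))*E² = (2*E*(20 + E))*E² = 2*E³*(20 + E))
U(F(-4)) - Q(A(3, r)) = 2*(-4)³*(20 - 4) - 1*3 = 2*(-64)*16 - 3 = -2048 - 3 = -2051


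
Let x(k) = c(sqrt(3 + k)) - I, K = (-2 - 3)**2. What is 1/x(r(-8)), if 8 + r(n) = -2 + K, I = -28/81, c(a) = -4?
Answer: -81/296 ≈ -0.27365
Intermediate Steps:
K = 25 (K = (-5)**2 = 25)
I = -28/81 (I = -28*1/81 = -28/81 ≈ -0.34568)
r(n) = 15 (r(n) = -8 + (-2 + 25) = -8 + 23 = 15)
x(k) = -296/81 (x(k) = -4 - 1*(-28/81) = -4 + 28/81 = -296/81)
1/x(r(-8)) = 1/(-296/81) = -81/296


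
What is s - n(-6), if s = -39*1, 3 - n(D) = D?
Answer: -48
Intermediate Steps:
n(D) = 3 - D
s = -39
s - n(-6) = -39 - (3 - 1*(-6)) = -39 - (3 + 6) = -39 - 1*9 = -39 - 9 = -48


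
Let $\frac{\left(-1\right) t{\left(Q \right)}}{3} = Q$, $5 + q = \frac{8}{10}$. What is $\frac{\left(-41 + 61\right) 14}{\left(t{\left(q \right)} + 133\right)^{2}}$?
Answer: $\frac{125}{9464} \approx 0.013208$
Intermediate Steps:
$q = - \frac{21}{5}$ ($q = -5 + \frac{8}{10} = -5 + 8 \cdot \frac{1}{10} = -5 + \frac{4}{5} = - \frac{21}{5} \approx -4.2$)
$t{\left(Q \right)} = - 3 Q$
$\frac{\left(-41 + 61\right) 14}{\left(t{\left(q \right)} + 133\right)^{2}} = \frac{\left(-41 + 61\right) 14}{\left(\left(-3\right) \left(- \frac{21}{5}\right) + 133\right)^{2}} = \frac{20 \cdot 14}{\left(\frac{63}{5} + 133\right)^{2}} = \frac{280}{\left(\frac{728}{5}\right)^{2}} = \frac{280}{\frac{529984}{25}} = 280 \cdot \frac{25}{529984} = \frac{125}{9464}$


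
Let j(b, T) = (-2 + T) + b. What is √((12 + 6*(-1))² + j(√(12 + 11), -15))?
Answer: √(19 + √23) ≈ 4.8781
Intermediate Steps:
j(b, T) = -2 + T + b
√((12 + 6*(-1))² + j(√(12 + 11), -15)) = √((12 + 6*(-1))² + (-2 - 15 + √(12 + 11))) = √((12 - 6)² + (-2 - 15 + √23)) = √(6² + (-17 + √23)) = √(36 + (-17 + √23)) = √(19 + √23)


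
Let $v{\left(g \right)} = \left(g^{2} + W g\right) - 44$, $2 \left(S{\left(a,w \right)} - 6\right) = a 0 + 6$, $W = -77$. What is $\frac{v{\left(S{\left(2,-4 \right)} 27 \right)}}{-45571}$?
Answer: $- \frac{40294}{45571} \approx -0.8842$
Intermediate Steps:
$S{\left(a,w \right)} = 9$ ($S{\left(a,w \right)} = 6 + \frac{a 0 + 6}{2} = 6 + \frac{0 + 6}{2} = 6 + \frac{1}{2} \cdot 6 = 6 + 3 = 9$)
$v{\left(g \right)} = -44 + g^{2} - 77 g$ ($v{\left(g \right)} = \left(g^{2} - 77 g\right) - 44 = -44 + g^{2} - 77 g$)
$\frac{v{\left(S{\left(2,-4 \right)} 27 \right)}}{-45571} = \frac{-44 + \left(9 \cdot 27\right)^{2} - 77 \cdot 9 \cdot 27}{-45571} = \left(-44 + 243^{2} - 18711\right) \left(- \frac{1}{45571}\right) = \left(-44 + 59049 - 18711\right) \left(- \frac{1}{45571}\right) = 40294 \left(- \frac{1}{45571}\right) = - \frac{40294}{45571}$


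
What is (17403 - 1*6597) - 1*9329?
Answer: 1477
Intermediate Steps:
(17403 - 1*6597) - 1*9329 = (17403 - 6597) - 9329 = 10806 - 9329 = 1477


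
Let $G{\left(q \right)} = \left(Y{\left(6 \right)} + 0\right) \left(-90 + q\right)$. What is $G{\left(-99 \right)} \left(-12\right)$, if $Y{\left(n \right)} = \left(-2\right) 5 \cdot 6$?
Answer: $-136080$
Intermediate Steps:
$Y{\left(n \right)} = -60$ ($Y{\left(n \right)} = \left(-10\right) 6 = -60$)
$G{\left(q \right)} = 5400 - 60 q$ ($G{\left(q \right)} = \left(-60 + 0\right) \left(-90 + q\right) = - 60 \left(-90 + q\right) = 5400 - 60 q$)
$G{\left(-99 \right)} \left(-12\right) = \left(5400 - -5940\right) \left(-12\right) = \left(5400 + 5940\right) \left(-12\right) = 11340 \left(-12\right) = -136080$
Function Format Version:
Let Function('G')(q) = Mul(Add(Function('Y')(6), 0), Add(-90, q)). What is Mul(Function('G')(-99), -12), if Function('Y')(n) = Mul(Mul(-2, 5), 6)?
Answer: -136080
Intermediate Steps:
Function('Y')(n) = -60 (Function('Y')(n) = Mul(-10, 6) = -60)
Function('G')(q) = Add(5400, Mul(-60, q)) (Function('G')(q) = Mul(Add(-60, 0), Add(-90, q)) = Mul(-60, Add(-90, q)) = Add(5400, Mul(-60, q)))
Mul(Function('G')(-99), -12) = Mul(Add(5400, Mul(-60, -99)), -12) = Mul(Add(5400, 5940), -12) = Mul(11340, -12) = -136080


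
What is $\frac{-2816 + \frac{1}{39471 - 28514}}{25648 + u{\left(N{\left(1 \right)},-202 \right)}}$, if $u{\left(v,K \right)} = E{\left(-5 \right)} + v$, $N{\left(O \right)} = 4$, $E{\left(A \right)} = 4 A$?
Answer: $- \frac{30854911}{280849824} \approx -0.10986$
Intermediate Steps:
$u{\left(v,K \right)} = -20 + v$ ($u{\left(v,K \right)} = 4 \left(-5\right) + v = -20 + v$)
$\frac{-2816 + \frac{1}{39471 - 28514}}{25648 + u{\left(N{\left(1 \right)},-202 \right)}} = \frac{-2816 + \frac{1}{39471 - 28514}}{25648 + \left(-20 + 4\right)} = \frac{-2816 + \frac{1}{10957}}{25648 - 16} = \frac{-2816 + \frac{1}{10957}}{25632} = \left(- \frac{30854911}{10957}\right) \frac{1}{25632} = - \frac{30854911}{280849824}$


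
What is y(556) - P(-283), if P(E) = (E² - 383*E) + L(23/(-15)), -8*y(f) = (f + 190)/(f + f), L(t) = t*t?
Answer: -188631219317/1000800 ≈ -1.8848e+5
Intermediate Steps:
L(t) = t²
y(f) = -(190 + f)/(16*f) (y(f) = -(f + 190)/(8*(f + f)) = -(190 + f)/(8*(2*f)) = -(190 + f)*1/(2*f)/8 = -(190 + f)/(16*f))
P(E) = 529/225 + E² - 383*E (P(E) = (E² - 383*E) + (23/(-15))² = (E² - 383*E) + (23*(-1/15))² = (E² - 383*E) + (-23/15)² = (E² - 383*E) + 529/225 = 529/225 + E² - 383*E)
y(556) - P(-283) = (1/16)*(-190 - 1*556)/556 - (529/225 + (-283)² - 383*(-283)) = (1/16)*(1/556)*(-190 - 556) - (529/225 + 80089 + 108389) = (1/16)*(1/556)*(-746) - 1*42408079/225 = -373/4448 - 42408079/225 = -188631219317/1000800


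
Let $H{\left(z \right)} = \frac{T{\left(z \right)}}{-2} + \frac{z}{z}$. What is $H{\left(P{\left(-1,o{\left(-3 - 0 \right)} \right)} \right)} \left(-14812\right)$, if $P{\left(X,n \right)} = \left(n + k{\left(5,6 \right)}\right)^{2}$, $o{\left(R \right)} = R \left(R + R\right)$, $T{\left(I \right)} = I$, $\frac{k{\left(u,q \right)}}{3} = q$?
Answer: $9583364$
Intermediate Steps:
$k{\left(u,q \right)} = 3 q$
$o{\left(R \right)} = 2 R^{2}$ ($o{\left(R \right)} = R 2 R = 2 R^{2}$)
$P{\left(X,n \right)} = \left(18 + n\right)^{2}$ ($P{\left(X,n \right)} = \left(n + 3 \cdot 6\right)^{2} = \left(n + 18\right)^{2} = \left(18 + n\right)^{2}$)
$H{\left(z \right)} = 1 - \frac{z}{2}$ ($H{\left(z \right)} = \frac{z}{-2} + \frac{z}{z} = z \left(- \frac{1}{2}\right) + 1 = - \frac{z}{2} + 1 = 1 - \frac{z}{2}$)
$H{\left(P{\left(-1,o{\left(-3 - 0 \right)} \right)} \right)} \left(-14812\right) = \left(1 - \frac{\left(18 + 2 \left(-3 - 0\right)^{2}\right)^{2}}{2}\right) \left(-14812\right) = \left(1 - \frac{\left(18 + 2 \left(-3 + 0\right)^{2}\right)^{2}}{2}\right) \left(-14812\right) = \left(1 - \frac{\left(18 + 2 \left(-3\right)^{2}\right)^{2}}{2}\right) \left(-14812\right) = \left(1 - \frac{\left(18 + 2 \cdot 9\right)^{2}}{2}\right) \left(-14812\right) = \left(1 - \frac{\left(18 + 18\right)^{2}}{2}\right) \left(-14812\right) = \left(1 - \frac{36^{2}}{2}\right) \left(-14812\right) = \left(1 - 648\right) \left(-14812\right) = \left(-647\right) \left(-14812\right) = 9583364$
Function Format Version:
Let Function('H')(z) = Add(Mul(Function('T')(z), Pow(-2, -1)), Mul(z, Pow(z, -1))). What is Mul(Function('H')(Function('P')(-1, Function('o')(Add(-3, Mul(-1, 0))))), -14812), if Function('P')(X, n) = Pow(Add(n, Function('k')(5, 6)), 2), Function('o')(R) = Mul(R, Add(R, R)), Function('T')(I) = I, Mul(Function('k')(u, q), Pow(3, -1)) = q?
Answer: 9583364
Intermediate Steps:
Function('k')(u, q) = Mul(3, q)
Function('o')(R) = Mul(2, Pow(R, 2)) (Function('o')(R) = Mul(R, Mul(2, R)) = Mul(2, Pow(R, 2)))
Function('P')(X, n) = Pow(Add(18, n), 2) (Function('P')(X, n) = Pow(Add(n, Mul(3, 6)), 2) = Pow(Add(n, 18), 2) = Pow(Add(18, n), 2))
Function('H')(z) = Add(1, Mul(Rational(-1, 2), z)) (Function('H')(z) = Add(Mul(z, Pow(-2, -1)), Mul(z, Pow(z, -1))) = Add(Mul(z, Rational(-1, 2)), 1) = Add(Mul(Rational(-1, 2), z), 1) = Add(1, Mul(Rational(-1, 2), z)))
Mul(Function('H')(Function('P')(-1, Function('o')(Add(-3, Mul(-1, 0))))), -14812) = Mul(Add(1, Mul(Rational(-1, 2), Pow(Add(18, Mul(2, Pow(Add(-3, Mul(-1, 0)), 2))), 2))), -14812) = Mul(Add(1, Mul(Rational(-1, 2), Pow(Add(18, Mul(2, Pow(Add(-3, 0), 2))), 2))), -14812) = Mul(Add(1, Mul(Rational(-1, 2), Pow(Add(18, Mul(2, Pow(-3, 2))), 2))), -14812) = Mul(Add(1, Mul(Rational(-1, 2), Pow(Add(18, Mul(2, 9)), 2))), -14812) = Mul(Add(1, Mul(Rational(-1, 2), Pow(Add(18, 18), 2))), -14812) = Mul(Add(1, Mul(Rational(-1, 2), Pow(36, 2))), -14812) = Mul(Add(1, Mul(Rational(-1, 2), 1296)), -14812) = Mul(Add(1, -648), -14812) = Mul(-647, -14812) = 9583364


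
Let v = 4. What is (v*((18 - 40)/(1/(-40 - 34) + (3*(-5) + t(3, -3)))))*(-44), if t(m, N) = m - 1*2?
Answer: -286528/1037 ≈ -276.30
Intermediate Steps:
t(m, N) = -2 + m (t(m, N) = m - 2 = -2 + m)
(v*((18 - 40)/(1/(-40 - 34) + (3*(-5) + t(3, -3)))))*(-44) = (4*((18 - 40)/(1/(-40 - 34) + (3*(-5) + (-2 + 3)))))*(-44) = (4*(-22/(1/(-74) + (-15 + 1))))*(-44) = (4*(-22/(-1/74 - 14)))*(-44) = (4*(-22/(-1037/74)))*(-44) = (4*(-22*(-74/1037)))*(-44) = (4*(1628/1037))*(-44) = (6512/1037)*(-44) = -286528/1037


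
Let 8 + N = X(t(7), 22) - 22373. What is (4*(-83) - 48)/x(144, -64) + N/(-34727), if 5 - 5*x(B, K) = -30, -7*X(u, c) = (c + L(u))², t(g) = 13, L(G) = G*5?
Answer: -13032024/243089 ≈ -53.610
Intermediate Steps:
L(G) = 5*G
X(u, c) = -(c + 5*u)²/7
x(B, K) = 7 (x(B, K) = 1 - ⅕*(-30) = 1 + 6 = 7)
N = -164236/7 (N = -8 + (-(22 + 5*13)²/7 - 22373) = -8 + (-(22 + 65)²/7 - 22373) = -8 + (-⅐*87² - 22373) = -8 + (-⅐*7569 - 22373) = -8 + (-7569/7 - 22373) = -8 - 164180/7 = -164236/7 ≈ -23462.)
(4*(-83) - 48)/x(144, -64) + N/(-34727) = (4*(-83) - 48)/7 - 164236/7/(-34727) = (-332 - 48)*(⅐) - 164236/7*(-1/34727) = -380*⅐ + 164236/243089 = -380/7 + 164236/243089 = -13032024/243089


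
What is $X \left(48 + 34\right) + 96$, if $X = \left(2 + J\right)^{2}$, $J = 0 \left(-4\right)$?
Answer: $424$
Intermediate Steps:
$J = 0$
$X = 4$ ($X = \left(2 + 0\right)^{2} = 2^{2} = 4$)
$X \left(48 + 34\right) + 96 = 4 \left(48 + 34\right) + 96 = 4 \cdot 82 + 96 = 328 + 96 = 424$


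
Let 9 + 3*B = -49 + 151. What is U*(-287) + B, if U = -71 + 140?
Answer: -19772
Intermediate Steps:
U = 69
B = 31 (B = -3 + (-49 + 151)/3 = -3 + (⅓)*102 = -3 + 34 = 31)
U*(-287) + B = 69*(-287) + 31 = -19803 + 31 = -19772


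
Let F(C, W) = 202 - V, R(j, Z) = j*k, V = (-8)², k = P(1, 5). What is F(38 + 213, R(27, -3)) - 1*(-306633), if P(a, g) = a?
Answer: 306771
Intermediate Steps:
k = 1
V = 64
R(j, Z) = j (R(j, Z) = j*1 = j)
F(C, W) = 138 (F(C, W) = 202 - 1*64 = 202 - 64 = 138)
F(38 + 213, R(27, -3)) - 1*(-306633) = 138 - 1*(-306633) = 138 + 306633 = 306771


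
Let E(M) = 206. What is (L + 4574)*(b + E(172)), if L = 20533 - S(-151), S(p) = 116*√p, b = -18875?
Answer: -468722583 + 2165604*I*√151 ≈ -4.6872e+8 + 2.6611e+7*I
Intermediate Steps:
L = 20533 - 116*I*√151 (L = 20533 - 116*√(-151) = 20533 - 116*I*√151 ≈ 20533.0 - 1425.4*I)
(L + 4574)*(b + E(172)) = ((20533 - 116*I*√151) + 4574)*(-18875 + 206) = (25107 - 116*I*√151)*(-18669) = -468722583 + 2165604*I*√151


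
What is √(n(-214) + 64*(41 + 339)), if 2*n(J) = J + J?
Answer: √24106 ≈ 155.26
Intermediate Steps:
n(J) = J (n(J) = (J + J)/2 = (2*J)/2 = J)
√(n(-214) + 64*(41 + 339)) = √(-214 + 64*(41 + 339)) = √(-214 + 64*380) = √(-214 + 24320) = √24106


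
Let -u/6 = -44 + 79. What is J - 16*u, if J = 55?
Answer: 3415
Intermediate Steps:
u = -210 (u = -6*(-44 + 79) = -6*35 = -210)
J - 16*u = 55 - 16*(-210) = 55 + 3360 = 3415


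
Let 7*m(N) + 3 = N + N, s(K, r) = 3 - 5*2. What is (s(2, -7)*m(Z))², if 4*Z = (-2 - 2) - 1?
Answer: 121/4 ≈ 30.250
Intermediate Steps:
s(K, r) = -7 (s(K, r) = 3 - 10 = -7)
Z = -5/4 (Z = ((-2 - 2) - 1)/4 = (-4 - 1)/4 = (¼)*(-5) = -5/4 ≈ -1.2500)
m(N) = -3/7 + 2*N/7 (m(N) = -3/7 + (N + N)/7 = -3/7 + (2*N)/7 = -3/7 + 2*N/7)
(s(2, -7)*m(Z))² = (-7*(-3/7 + (2/7)*(-5/4)))² = (-7*(-3/7 - 5/14))² = (-7*(-11/14))² = (11/2)² = 121/4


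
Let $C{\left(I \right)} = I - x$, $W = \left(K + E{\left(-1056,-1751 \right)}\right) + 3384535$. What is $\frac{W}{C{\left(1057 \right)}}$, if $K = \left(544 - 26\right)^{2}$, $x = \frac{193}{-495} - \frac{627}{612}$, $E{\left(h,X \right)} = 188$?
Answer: $\frac{122961562020}{35626229} \approx 3451.4$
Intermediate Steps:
$x = - \frac{47609}{33660}$ ($x = 193 \left(- \frac{1}{495}\right) - \frac{209}{204} = - \frac{193}{495} - \frac{209}{204} = - \frac{47609}{33660} \approx -1.4144$)
$K = 268324$ ($K = 518^{2} = 268324$)
$W = 3653047$ ($W = \left(268324 + 188\right) + 3384535 = 268512 + 3384535 = 3653047$)
$C{\left(I \right)} = \frac{47609}{33660} + I$ ($C{\left(I \right)} = I - - \frac{47609}{33660} = I + \frac{47609}{33660} = \frac{47609}{33660} + I$)
$\frac{W}{C{\left(1057 \right)}} = \frac{3653047}{\frac{47609}{33660} + 1057} = \frac{3653047}{\frac{35626229}{33660}} = 3653047 \cdot \frac{33660}{35626229} = \frac{122961562020}{35626229}$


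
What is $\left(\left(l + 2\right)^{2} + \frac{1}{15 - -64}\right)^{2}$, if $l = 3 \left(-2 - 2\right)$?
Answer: $\frac{62425801}{6241} \approx 10003.0$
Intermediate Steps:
$l = -12$ ($l = 3 \left(-4\right) = -12$)
$\left(\left(l + 2\right)^{2} + \frac{1}{15 - -64}\right)^{2} = \left(\left(-12 + 2\right)^{2} + \frac{1}{15 - -64}\right)^{2} = \left(\left(-10\right)^{2} + \frac{1}{15 + 64}\right)^{2} = \left(100 + \frac{1}{79}\right)^{2} = \left(\frac{7901}{79}\right)^{2} = \frac{62425801}{6241}$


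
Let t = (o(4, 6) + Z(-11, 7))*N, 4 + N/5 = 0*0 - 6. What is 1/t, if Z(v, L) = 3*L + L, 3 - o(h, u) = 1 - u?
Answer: -1/1800 ≈ -0.00055556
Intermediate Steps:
o(h, u) = 2 + u (o(h, u) = 3 - (1 - u) = 3 + (-1 + u) = 2 + u)
N = -50 (N = -20 + 5*(0*0 - 6) = -20 + 5*(0 - 6) = -20 + 5*(-6) = -20 - 30 = -50)
Z(v, L) = 4*L
t = -1800 (t = ((2 + 6) + 4*7)*(-50) = (8 + 28)*(-50) = 36*(-50) = -1800)
1/t = 1/(-1800) = -1/1800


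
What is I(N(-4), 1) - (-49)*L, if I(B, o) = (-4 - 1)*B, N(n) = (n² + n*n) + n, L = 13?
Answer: 497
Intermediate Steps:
N(n) = n + 2*n² (N(n) = (n² + n²) + n = 2*n² + n = n + 2*n²)
I(B, o) = -5*B
I(N(-4), 1) - (-49)*L = -(-20)*(1 + 2*(-4)) - (-49)*13 = -(-20)*(1 - 8) - 49*(-13) = -(-20)*(-7) + 637 = -5*28 + 637 = -140 + 637 = 497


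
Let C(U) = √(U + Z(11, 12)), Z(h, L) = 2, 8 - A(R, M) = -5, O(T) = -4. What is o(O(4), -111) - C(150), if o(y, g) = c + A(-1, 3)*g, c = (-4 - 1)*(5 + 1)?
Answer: -1473 - 2*√38 ≈ -1485.3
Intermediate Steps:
A(R, M) = 13 (A(R, M) = 8 - 1*(-5) = 8 + 5 = 13)
c = -30 (c = -5*6 = -30)
o(y, g) = -30 + 13*g
C(U) = √(2 + U) (C(U) = √(U + 2) = √(2 + U))
o(O(4), -111) - C(150) = (-30 + 13*(-111)) - √(2 + 150) = (-30 - 1443) - √152 = -1473 - 2*√38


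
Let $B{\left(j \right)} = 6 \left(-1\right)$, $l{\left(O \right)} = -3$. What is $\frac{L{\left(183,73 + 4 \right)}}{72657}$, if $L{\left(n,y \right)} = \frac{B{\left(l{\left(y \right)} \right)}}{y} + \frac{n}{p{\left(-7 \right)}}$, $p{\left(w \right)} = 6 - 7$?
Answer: $- \frac{4699}{1864863} \approx -0.0025198$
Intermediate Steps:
$p{\left(w \right)} = -1$ ($p{\left(w \right)} = 6 - 7 = -1$)
$B{\left(j \right)} = -6$
$L{\left(n,y \right)} = - n - \frac{6}{y}$ ($L{\left(n,y \right)} = - \frac{6}{y} + \frac{n}{-1} = - \frac{6}{y} + n \left(-1\right) = - \frac{6}{y} - n = - n - \frac{6}{y}$)
$\frac{L{\left(183,73 + 4 \right)}}{72657} = \frac{\left(-1\right) 183 - \frac{6}{73 + 4}}{72657} = \left(-183 - \frac{6}{77}\right) \frac{1}{72657} = \left(- \frac{14097}{77}\right) \frac{1}{72657} = - \frac{4699}{1864863}$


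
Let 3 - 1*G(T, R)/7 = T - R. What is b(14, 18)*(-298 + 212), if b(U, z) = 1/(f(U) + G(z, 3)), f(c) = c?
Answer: 43/35 ≈ 1.2286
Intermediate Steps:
G(T, R) = 21 - 7*T + 7*R (G(T, R) = 21 - 7*(T - R) = 21 + (-7*T + 7*R) = 21 - 7*T + 7*R)
b(U, z) = 1/(42 + U - 7*z) (b(U, z) = 1/(U + (21 - 7*z + 7*3)) = 1/(U + (21 - 7*z + 21)) = 1/(U + (42 - 7*z)) = 1/(42 + U - 7*z))
b(14, 18)*(-298 + 212) = (-298 + 212)/(42 + 14 - 7*18) = -86/(42 + 14 - 126) = -86/(-70) = -1/70*(-86) = 43/35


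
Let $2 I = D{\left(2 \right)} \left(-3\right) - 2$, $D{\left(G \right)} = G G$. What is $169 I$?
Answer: $-1183$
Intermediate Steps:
$D{\left(G \right)} = G^{2}$
$I = -7$ ($I = \frac{2^{2} \left(-3\right) - 2}{2} = \frac{4 \left(-3\right) - 2}{2} = \frac{-12 - 2}{2} = \frac{1}{2} \left(-14\right) = -7$)
$169 I = 169 \left(-7\right) = -1183$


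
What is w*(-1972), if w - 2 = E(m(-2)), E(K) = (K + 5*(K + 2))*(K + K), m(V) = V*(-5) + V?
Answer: -1833960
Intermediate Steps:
m(V) = -4*V (m(V) = -5*V + V = -4*V)
E(K) = 2*K*(10 + 6*K) (E(K) = (K + 5*(2 + K))*(2*K) = (K + (10 + 5*K))*(2*K) = (10 + 6*K)*(2*K) = 2*K*(10 + 6*K))
w = 930 (w = 2 + 4*(-4*(-2))*(5 + 3*(-4*(-2))) = 2 + 4*8*(5 + 3*8) = 2 + 4*8*(5 + 24) = 2 + 4*8*29 = 2 + 928 = 930)
w*(-1972) = 930*(-1972) = -1833960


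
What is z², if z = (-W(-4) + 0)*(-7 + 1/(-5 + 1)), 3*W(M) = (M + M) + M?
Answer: 841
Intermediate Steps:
W(M) = M (W(M) = ((M + M) + M)/3 = (2*M + M)/3 = (3*M)/3 = M)
z = -29 (z = (-1*(-4) + 0)*(-7 + 1/(-5 + 1)) = (4 + 0)*(-7 + 1/(-4)) = 4*(-7 - ¼) = 4*(-29/4) = -29)
z² = (-29)² = 841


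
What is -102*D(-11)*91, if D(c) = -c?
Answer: -102102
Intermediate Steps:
-102*D(-11)*91 = -(-102)*(-11)*91 = -102*11*91 = -1122*91 = -102102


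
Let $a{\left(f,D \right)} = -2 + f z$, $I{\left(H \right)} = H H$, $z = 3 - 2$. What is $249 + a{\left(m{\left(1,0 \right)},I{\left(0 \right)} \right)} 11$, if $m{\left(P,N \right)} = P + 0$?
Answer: $238$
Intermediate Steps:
$z = 1$
$m{\left(P,N \right)} = P$
$I{\left(H \right)} = H^{2}$
$a{\left(f,D \right)} = -2 + f$ ($a{\left(f,D \right)} = -2 + f 1 = -2 + f$)
$249 + a{\left(m{\left(1,0 \right)},I{\left(0 \right)} \right)} 11 = 249 + \left(-2 + 1\right) 11 = 249 - 11 = 238$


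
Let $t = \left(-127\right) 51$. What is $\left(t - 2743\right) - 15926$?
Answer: $-25146$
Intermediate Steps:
$t = -6477$
$\left(t - 2743\right) - 15926 = \left(-6477 - 2743\right) - 15926 = -9220 - 15926 = -25146$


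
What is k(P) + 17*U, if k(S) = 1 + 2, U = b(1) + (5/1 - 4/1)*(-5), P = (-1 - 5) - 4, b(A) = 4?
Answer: -14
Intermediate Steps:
P = -10 (P = -6 - 4 = -10)
U = -1 (U = 4 + (5/1 - 4/1)*(-5) = 4 + (5*1 - 4*1)*(-5) = 4 + (5 - 4)*(-5) = 4 + 1*(-5) = 4 - 5 = -1)
k(S) = 3
k(P) + 17*U = 3 + 17*(-1) = 3 - 17 = -14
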